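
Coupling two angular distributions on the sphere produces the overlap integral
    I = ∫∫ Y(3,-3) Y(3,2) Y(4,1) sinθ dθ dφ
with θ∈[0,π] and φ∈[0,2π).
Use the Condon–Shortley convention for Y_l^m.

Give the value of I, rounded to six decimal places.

m-sum 0 ✓  L=10 even ✓  0≤4≤6 ✓
Π(2lᵢ+1) = 7×7×9 = 441
triangle coeff Δ(3,3,4) = 1/34650
Σ_t [0,2]: t=0:+1/72 t=1:−1/16 t=2:+1/72 = -5/144
(3j)²=2/77 [(3 3 4; 0 0 0)], sign=-1
Σ_t [2,2]: t=2:+1/288 = 1/288
(3j)²=5/231 [(3 3 4; -3 2 1)], sign=-1
⇒ 4πI² = 30/121
I = (+1)√(30/121/(4π)) = 0.14046335

0.140463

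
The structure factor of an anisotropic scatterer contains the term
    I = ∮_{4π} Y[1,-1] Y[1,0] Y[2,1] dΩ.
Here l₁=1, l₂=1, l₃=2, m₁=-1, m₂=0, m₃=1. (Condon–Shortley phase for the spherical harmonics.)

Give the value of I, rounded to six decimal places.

-0.218510

Checks pass: Σm=0; 4 even; l₃=2∈[0,2].
(2·1+1)(2·1+1)(2·2+1) = 45
Δ: 0! 2! 2! / 5! → 1/30
sum: t=0:+1/1 = 1/1
3j²(1 1 2; 0 0 0) = Δ·Π!·Σ² = 2/15  (sign +1)
sum: t=0:+1/2 = 1/2
3j²(1 1 2; -1 0 1) = Δ·Π!·Σ² = 1/10  (sign -1)
combine: 4πI² = 45·2/15·1/10 = 3/5
take √, sign -1: I = -0.21850969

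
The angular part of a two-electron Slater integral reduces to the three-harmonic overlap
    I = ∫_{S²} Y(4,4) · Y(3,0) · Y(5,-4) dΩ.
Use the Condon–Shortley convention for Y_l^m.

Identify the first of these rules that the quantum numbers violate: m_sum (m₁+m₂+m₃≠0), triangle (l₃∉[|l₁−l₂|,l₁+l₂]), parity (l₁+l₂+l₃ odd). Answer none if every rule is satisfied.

none

azimuthal sum: 4 + 0 − 4 = 0  ✓
1 ≤ 5 ≤ 7 (triangle on l)  ✓
L = 4 + 3 + 5 = 12 (even)  ✓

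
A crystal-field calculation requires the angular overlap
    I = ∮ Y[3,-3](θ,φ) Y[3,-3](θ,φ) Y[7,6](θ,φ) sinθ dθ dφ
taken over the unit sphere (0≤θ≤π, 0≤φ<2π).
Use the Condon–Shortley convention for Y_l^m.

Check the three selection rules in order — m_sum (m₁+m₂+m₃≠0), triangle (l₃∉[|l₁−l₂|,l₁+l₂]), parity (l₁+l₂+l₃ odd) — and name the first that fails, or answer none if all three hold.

triangle

m₁+m₂+m₃ = -3 − 3 + 6 = 0  ✓
triangle: |3−3|=0 ≤ l₃=7 ≤ 3+3=6  ✗
parity: l₁+l₂+l₃ = 13 is odd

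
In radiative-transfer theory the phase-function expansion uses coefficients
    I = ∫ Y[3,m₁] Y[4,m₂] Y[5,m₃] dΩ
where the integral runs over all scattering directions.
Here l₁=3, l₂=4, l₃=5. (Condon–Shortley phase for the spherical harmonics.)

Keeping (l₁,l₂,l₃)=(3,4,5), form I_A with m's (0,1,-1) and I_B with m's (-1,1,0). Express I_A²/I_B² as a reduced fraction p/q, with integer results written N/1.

722/5

Shared (l₁,l₂,l₃)=(3,4,5): N and (l;000)² cancel in I_A²/I_B².
A: Δ = 2!·4!·6!/13! = 1/180180; Racah Σ t=0..2: t=0:+1/1440 t=1:−1/192 t=2:+1/432 = -19/8640; ⇒ 3j(3 4 5; 0 1 -1)² = 361/30030, sgn -1
B: Δ = 2!·4!·6!/13! = 1/180180; Racah Σ t=0..2: t=0:+1/5760 t=1:−1/288 t=2:+1/288 = 1/5760; ⇒ 3j(3 4 5; -1 1 0)² = 1/12012, sgn -1
I_A²/I_B² = (361/30030)/(1/12012) = 722/5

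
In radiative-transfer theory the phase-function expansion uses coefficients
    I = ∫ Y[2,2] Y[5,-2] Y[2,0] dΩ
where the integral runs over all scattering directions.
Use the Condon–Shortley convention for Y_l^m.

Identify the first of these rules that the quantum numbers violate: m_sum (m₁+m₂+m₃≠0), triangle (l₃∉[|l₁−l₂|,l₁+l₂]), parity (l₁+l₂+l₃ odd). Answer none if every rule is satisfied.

triangle

Σmᵢ = 0  ✓
l₃∈[|l₁−l₂|,l₁+l₂]=[3,7], have l₃=2  ✗
Σlᵢ = 9 ⇒ odd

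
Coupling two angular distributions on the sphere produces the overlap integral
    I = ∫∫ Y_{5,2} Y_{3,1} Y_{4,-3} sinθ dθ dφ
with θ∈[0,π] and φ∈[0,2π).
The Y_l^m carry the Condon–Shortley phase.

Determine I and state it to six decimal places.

Checks pass: Σm=0; 12 even; l₃=4∈[2,8].
(2·5+1)(2·3+1)(2·4+1) = 693
Δ: 4! 6! 2! / 13! → 1/180180
sum: t=1:−1/576 t=2:+1/144 t=3:−1/576 = 1/288
3j²(5 3 4; 0 0 0) = Δ·Π!·Σ² = 20/1001  (sign +1)
sum: t=2:+1/960 t=3:−1/4320 = 7/8640
3j²(5 3 4; 2 1 -3) = Δ·Π!·Σ² = 343/12870  (sign -1)
combine: 4πI² = 693·20/1001·343/12870 = 686/1859
take √, sign -1: I = -0.17136315

-0.171363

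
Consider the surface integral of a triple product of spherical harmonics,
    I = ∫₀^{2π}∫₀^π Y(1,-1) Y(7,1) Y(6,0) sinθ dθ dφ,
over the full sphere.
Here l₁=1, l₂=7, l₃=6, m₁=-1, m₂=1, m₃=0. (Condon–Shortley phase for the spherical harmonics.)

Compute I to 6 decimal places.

m-sum 0 ✓  L=14 even ✓  6≤6≤8 ✓
Π(2lᵢ+1) = 3×15×13 = 585
triangle coeff Δ(1,7,6) = 1/1365
Σ_t [1,1]: t=1:−1/518400 = -1/518400
(3j)²=7/195 [(1 7 6; 0 0 0)], sign=-1
Σ_t [2,2]: t=2:+1/1036800 = 1/1036800
(3j)²=4/195 [(1 7 6; -1 1 0)], sign=+1
⇒ 4πI² = 28/65
I = (-1)√(28/65/(4π)) = -0.18514731

-0.185147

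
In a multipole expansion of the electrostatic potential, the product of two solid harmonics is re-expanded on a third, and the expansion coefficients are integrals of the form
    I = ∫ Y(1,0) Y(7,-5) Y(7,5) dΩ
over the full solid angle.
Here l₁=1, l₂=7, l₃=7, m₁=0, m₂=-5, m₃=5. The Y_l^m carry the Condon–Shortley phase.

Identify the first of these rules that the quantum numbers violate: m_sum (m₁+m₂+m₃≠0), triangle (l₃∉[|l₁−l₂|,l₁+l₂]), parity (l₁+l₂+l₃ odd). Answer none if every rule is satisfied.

m₁+m₂+m₃ = 0 − 5 + 5 = 0  ✓
triangle: |1−7|=6 ≤ l₃=7 ≤ 1+7=8  ✓
parity: l₁+l₂+l₃ = 15 is odd  ✗

parity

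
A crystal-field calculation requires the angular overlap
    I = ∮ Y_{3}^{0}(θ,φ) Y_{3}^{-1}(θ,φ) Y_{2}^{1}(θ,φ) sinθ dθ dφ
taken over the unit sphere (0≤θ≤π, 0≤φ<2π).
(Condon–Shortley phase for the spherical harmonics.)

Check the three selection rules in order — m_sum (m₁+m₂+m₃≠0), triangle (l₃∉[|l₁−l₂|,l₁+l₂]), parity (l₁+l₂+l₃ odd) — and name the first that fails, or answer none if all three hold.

azimuthal sum: 0 − 1 + 1 = 0  ✓
0 ≤ 2 ≤ 6 (triangle on l)  ✓
L = 3 + 3 + 2 = 8 (even)  ✓

none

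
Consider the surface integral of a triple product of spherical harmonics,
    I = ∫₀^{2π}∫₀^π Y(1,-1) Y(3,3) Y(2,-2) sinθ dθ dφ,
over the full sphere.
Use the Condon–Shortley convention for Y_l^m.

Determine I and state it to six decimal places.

Checks pass: Σm=0; 6 even; l₃=2∈[2,4].
(2·1+1)(2·3+1)(2·2+1) = 105
Δ: 2! 0! 4! / 7! → 1/105
sum: t=1:−1/4 = -1/4
3j²(1 3 2; 0 0 0) = Δ·Π!·Σ² = 3/35  (sign -1)
sum: t=2:+1/48 = 1/48
3j²(1 3 2; -1 3 -2) = Δ·Π!·Σ² = 1/7  (sign +1)
combine: 4πI² = 105·3/35·1/7 = 9/7
take √, sign -1: I = -0.31986543

-0.319865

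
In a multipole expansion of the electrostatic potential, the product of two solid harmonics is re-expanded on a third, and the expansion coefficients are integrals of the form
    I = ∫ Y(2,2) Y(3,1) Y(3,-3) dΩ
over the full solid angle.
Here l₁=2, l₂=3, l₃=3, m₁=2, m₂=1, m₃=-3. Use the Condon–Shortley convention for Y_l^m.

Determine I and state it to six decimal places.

0.132981

Checks pass: Σm=0; 8 even; l₃=3∈[1,5].
(2·2+1)(2·3+1)(2·3+1) = 245
Δ: 2! 2! 4! / 9! → 1/3780
sum: t=0:+1/24 t=1:−1/4 t=2:+1/24 = -1/6
3j²(2 3 3; 0 0 0) = Δ·Π!·Σ² = 4/105  (sign +1)
sum: t=0:+1/96 = 1/96
3j²(2 3 3; 2 1 -3) = Δ·Π!·Σ² = 1/42  (sign +1)
combine: 4πI² = 245·4/105·1/42 = 2/9
take √, sign +1: I = 0.13298076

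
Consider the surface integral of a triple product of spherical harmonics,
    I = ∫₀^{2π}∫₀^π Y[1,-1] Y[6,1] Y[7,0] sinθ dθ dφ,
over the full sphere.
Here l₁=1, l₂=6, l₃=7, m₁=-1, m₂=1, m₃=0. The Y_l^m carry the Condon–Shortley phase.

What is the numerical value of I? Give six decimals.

Rules hold: Σm=0, L=14 even, 5≤7≤7.
N = 3·13·15 = 585
Δ = 0!·2!·12!/15! = 1/1365
Racah Σ t=0..0: t=0:+1/518400 = 1/518400
⇒ 3j(1 6 7; 0 0 0)² = 7/195, sgn -1
Racah Σ t=0..0: t=0:+1/1209600 = 1/1209600
⇒ 3j(1 6 7; -1 1 0)² = 1/65, sgn -1
4πI² = N·(3j₀)²·(3jₘ)² = 21/65
I = +1·√(0.323077/4π) = 0.16034227

0.160342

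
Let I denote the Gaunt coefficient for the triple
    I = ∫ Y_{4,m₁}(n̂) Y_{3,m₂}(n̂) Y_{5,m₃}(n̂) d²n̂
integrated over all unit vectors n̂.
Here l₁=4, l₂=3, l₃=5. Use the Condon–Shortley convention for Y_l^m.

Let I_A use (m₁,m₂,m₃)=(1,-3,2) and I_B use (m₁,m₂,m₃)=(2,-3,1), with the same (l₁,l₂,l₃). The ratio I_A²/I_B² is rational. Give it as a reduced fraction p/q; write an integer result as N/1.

14/9

Same 4,3,5: normalisation and zero-m 3j drop out of the ratio.
A: Δ: 2! 6! 4! / 13! → 1/180180; sum: t=0:+1/1728 = 1/1728; 3j²(4 3 5; 1 -3 2) = Δ·Π!·Σ² = 25/858  (sign -1)
B: Δ: 2! 6! 4! / 13! → 1/180180; sum: t=0:+1/2304 = 1/2304; 3j²(4 3 5; 2 -3 1) = Δ·Π!·Σ² = 75/4004  (sign +1)
I_A²/I_B² = (25/858)/(75/4004) = 14/9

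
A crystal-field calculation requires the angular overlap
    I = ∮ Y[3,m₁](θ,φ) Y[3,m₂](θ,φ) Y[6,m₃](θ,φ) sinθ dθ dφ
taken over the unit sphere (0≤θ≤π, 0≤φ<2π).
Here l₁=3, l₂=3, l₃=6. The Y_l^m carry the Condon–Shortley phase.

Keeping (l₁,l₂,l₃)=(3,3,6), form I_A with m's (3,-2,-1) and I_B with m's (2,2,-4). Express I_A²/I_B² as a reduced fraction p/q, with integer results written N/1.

1/72

Shared (l₁,l₂,l₃)=(3,3,6): N and (l;000)² cancel in I_A²/I_B².
A: Δ = 0!·6!·6!/13! = 1/12012; Racah Σ t=0..0: t=0:+1/86400 = 1/86400; ⇒ 3j(3 3 6; 3 -2 -1)² = 1/1716, sgn -1
B: Δ = 0!·6!·6!/13! = 1/12012; Racah Σ t=0..0: t=0:+1/14400 = 1/14400; ⇒ 3j(3 3 6; 2 2 -4)² = 6/143, sgn +1
I_A²/I_B² = (1/1716)/(6/143) = 1/72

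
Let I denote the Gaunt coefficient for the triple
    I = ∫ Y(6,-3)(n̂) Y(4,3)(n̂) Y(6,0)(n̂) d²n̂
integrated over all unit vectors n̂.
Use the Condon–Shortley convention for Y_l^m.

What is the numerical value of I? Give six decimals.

0.109740

Checks pass: Σm=0; 16 even; l₃=6∈[2,10].
(2·6+1)(2·4+1)(2·6+1) = 1521
Δ: 4! 8! 4! / 17! → 1/15315300
sum: t=0:+1/829440 t=1:−1/25920 t=2:+1/9216 t=3:−1/25920 t=4:+1/829440 = 7/207360
3j²(6 4 6; 0 0 0) = Δ·Π!·Σ² = 28/2431  (sign +1)
sum: t=3:−1/207360 t=4:+1/103680 = 1/207360
3j²(6 4 6; -3 3 0) = Δ·Π!·Σ² = 21/2431  (sign +1)
combine: 4πI² = 1521·28/2431·21/2431 = 5292/34969
take √, sign +1: I = 0.10973960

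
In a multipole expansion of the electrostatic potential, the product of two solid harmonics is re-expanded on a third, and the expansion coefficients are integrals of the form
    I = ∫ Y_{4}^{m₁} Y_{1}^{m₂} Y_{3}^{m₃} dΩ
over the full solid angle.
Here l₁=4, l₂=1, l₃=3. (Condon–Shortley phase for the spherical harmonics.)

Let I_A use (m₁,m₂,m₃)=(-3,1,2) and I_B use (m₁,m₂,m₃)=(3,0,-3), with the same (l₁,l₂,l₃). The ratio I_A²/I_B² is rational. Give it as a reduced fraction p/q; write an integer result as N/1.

l's match ⇒ only the (l;m) 3-j factors differ between A and B.
A: triangle coeff Δ(4,1,3) = 1/252; Σ_t [2,2]: t=2:+1/240 = 1/240; (3j)²=1/12 [(4 1 3; -3 1 2)], sign=-1
B: triangle coeff Δ(4,1,3) = 1/252; Σ_t [1,1]: t=1:−1/720 = -1/720; (3j)²=1/36 [(4 1 3; 3 0 -3)], sign=-1
I_A²/I_B² = (1/12)/(1/36) = 3/1

3/1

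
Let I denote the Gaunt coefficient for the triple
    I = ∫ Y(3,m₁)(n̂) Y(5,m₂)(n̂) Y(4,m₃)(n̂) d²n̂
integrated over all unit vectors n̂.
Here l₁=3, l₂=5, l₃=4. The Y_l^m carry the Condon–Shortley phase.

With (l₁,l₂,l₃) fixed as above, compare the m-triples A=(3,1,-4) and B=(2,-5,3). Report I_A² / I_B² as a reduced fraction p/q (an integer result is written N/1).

l's match ⇒ only the (l;m) 3-j factors differ between A and B.
A: triangle coeff Δ(3,5,4) = 1/180180; Σ_t [0,0]: t=0:+1/34560 = 1/34560; (3j)²=1/429 [(3 5 4; 3 1 -4)], sign=+1
B: triangle coeff Δ(3,5,4) = 1/180180; Σ_t [0,0]: t=0:+1/17280 = 1/17280; (3j)²=35/858 [(3 5 4; 2 -5 3)], sign=-1
I_A²/I_B² = (1/429)/(35/858) = 2/35

2/35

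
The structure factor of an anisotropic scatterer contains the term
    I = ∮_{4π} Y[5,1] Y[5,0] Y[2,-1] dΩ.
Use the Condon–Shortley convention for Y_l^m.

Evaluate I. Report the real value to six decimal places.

-0.036166

m-sum 0 ✓  L=12 even ✓  0≤2≤10 ✓
Π(2lᵢ+1) = 11×11×5 = 605
triangle coeff Δ(5,5,2) = 1/38610
Σ_t [3,5]: t=3:−1/2880 t=4:+1/576 t=5:−1/2880 = 1/960
(3j)²=10/429 [(5 5 2; 0 0 0)], sign=+1
Σ_t [3,4]: t=3:−1/1440 t=4:+1/1152 = 1/5760
(3j)²=1/858 [(5 5 2; 1 0 -1)], sign=-1
⇒ 4πI² = 25/1521
I = (-1)√(25/1521/(4π)) = -0.03616600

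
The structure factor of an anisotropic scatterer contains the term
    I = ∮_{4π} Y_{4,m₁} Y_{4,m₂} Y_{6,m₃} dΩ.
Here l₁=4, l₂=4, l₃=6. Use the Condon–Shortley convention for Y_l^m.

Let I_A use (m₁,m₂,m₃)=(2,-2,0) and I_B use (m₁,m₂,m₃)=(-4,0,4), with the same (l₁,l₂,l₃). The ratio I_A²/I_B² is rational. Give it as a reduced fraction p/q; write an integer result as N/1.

Shared (l₁,l₂,l₃)=(4,4,6): N and (l;000)² cancel in I_A²/I_B².
A: Δ = 2!·6!·6!/15! = 1/1261260; Racah Σ t=0..2: t=0:+1/4608 t=1:−1/14400 t=2:+1/1036800 = 77/518400; ⇒ 3j(4 4 6; 2 -2 0)² = 11/585, sgn +1
B: Δ = 2!·6!·6!/15! = 1/1261260; Racah Σ t=2..2: t=2:+1/69120 = 1/69120; ⇒ 3j(4 4 6; -4 0 4)² = 4/143, sgn +1
I_A²/I_B² = (11/585)/(4/143) = 121/180

121/180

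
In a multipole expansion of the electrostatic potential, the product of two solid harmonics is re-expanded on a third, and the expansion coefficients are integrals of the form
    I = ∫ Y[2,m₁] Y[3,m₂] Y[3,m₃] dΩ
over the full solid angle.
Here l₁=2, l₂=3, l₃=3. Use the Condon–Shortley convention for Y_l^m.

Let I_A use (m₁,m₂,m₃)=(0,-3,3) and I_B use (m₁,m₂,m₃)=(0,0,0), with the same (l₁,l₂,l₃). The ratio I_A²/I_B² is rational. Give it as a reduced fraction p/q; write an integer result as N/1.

Shared (l₁,l₂,l₃)=(2,3,3): N and (l;000)² cancel in I_A²/I_B².
A: Δ = 2!·2!·4!/9! = 1/3780; Racah Σ t=0..0: t=0:+1/96 = 1/96; ⇒ 3j(2 3 3; 0 -3 3)² = 5/84, sgn +1
B: Δ = 2!·2!·4!/9! = 1/3780; Racah Σ t=0..2: t=0:+1/24 t=1:−1/4 t=2:+1/24 = -1/6; ⇒ 3j(2 3 3; 0 0 0)² = 4/105, sgn +1
I_A²/I_B² = (5/84)/(4/105) = 25/16

25/16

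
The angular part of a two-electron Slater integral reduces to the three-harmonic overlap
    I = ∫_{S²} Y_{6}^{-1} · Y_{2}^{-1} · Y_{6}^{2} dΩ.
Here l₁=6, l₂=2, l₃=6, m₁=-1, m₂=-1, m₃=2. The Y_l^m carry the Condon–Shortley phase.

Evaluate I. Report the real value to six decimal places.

0.088837

Rules hold: Σm=0, L=14 even, 4≤6≤8.
N = 13·5·13 = 845
Δ = 2!·10!·2!/15! = 1/90090
Racah Σ t=0..2: t=0:+1/69120 t=1:−1/14400 t=2:+1/69120 = -7/172800
⇒ 3j(6 2 6; 0 0 0)² = 14/715, sgn -1
Racah Σ t=0..1: t=0:+1/60480 t=1:−1/34560 = -1/80640
⇒ 3j(6 2 6; -1 -1 2)² = 6/1001, sgn -1
4πI² = N·(3j₀)²·(3jₘ)² = 12/121
I = +1·√(0.0991736/4π) = 0.08883682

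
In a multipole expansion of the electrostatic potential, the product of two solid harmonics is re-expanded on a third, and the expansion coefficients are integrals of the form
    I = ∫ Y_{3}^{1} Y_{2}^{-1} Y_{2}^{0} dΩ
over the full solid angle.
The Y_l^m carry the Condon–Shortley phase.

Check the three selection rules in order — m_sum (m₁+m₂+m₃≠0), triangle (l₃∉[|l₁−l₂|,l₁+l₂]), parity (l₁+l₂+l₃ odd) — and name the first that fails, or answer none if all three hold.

parity

m₁+m₂+m₃ = 1 − 1 + 0 = 0  ✓
triangle: |3−2|=1 ≤ l₃=2 ≤ 3+2=5  ✓
parity: l₁+l₂+l₃ = 7 is odd  ✗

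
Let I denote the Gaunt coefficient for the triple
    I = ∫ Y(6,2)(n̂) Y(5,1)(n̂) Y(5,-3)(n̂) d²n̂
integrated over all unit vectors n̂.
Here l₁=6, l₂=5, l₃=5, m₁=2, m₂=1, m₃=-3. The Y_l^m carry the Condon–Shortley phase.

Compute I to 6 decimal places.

-0.106727

Rules hold: Σm=0, L=16 even, 1≤5≤11.
N = 13·11·11 = 1573
Δ = 6!·6!·4!/17! = 1/28588560
Racah Σ t=1..5: t=1:−1/345600 t=2:+1/13824 t=3:−1/5184 t=4:+1/13824 t=5:−1/345600 = -7/129600
⇒ 3j(6 5 5; 0 0 0)² = 80/7293, sgn +1
Racah Σ t=2..4: t=2:+1/55296 t=3:−1/25920 t=4:+1/138240 = -11/829440
⇒ 3j(6 5 5; 2 1 -3)² = 11/1326, sgn -1
4πI² = N·(3j₀)²·(3jₘ)² = 4840/33813
I = -1·√(0.14314/4π) = -0.10672739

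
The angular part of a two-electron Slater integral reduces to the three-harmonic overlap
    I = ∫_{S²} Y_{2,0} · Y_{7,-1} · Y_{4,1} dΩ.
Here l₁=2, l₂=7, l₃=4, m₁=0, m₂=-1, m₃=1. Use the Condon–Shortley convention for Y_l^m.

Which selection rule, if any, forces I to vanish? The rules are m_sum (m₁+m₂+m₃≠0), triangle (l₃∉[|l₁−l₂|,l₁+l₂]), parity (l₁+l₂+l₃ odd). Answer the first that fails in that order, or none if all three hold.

triangle

azimuthal sum: 0 − 1 + 1 = 0  ✓
5 ≤ 4 ≤ 9 (triangle on l)  ✗
L = 2 + 7 + 4 = 13 (odd)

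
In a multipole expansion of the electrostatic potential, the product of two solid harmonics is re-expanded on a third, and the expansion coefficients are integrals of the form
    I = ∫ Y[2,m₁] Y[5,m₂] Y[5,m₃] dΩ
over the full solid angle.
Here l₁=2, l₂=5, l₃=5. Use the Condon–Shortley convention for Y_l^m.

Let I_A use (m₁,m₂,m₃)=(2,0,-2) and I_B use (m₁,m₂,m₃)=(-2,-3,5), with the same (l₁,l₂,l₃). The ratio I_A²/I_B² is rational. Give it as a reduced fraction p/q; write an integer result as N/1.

Same 2,5,5: normalisation and zero-m 3j drop out of the ratio.
A: Δ: 2! 2! 8! / 13! → 1/38610; sum: t=0:+1/2880 = 1/2880; 3j²(2 5 5; 2 0 -2) = Δ·Π!·Σ² = 14/429  (sign -1)
B: Δ: 2! 2! 8! / 13! → 1/38610; sum: t=2:+1/161280 = 1/161280; 3j²(2 5 5; -2 -3 5) = Δ·Π!·Σ² = 1/143  (sign +1)
I_A²/I_B² = (14/429)/(1/143) = 14/3

14/3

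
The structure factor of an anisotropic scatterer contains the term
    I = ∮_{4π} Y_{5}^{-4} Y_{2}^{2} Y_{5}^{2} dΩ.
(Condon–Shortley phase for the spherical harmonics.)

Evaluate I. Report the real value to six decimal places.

Checks pass: Σm=0; 12 even; l₃=5∈[3,7].
(2·5+1)(2·2+1)(2·5+1) = 605
Δ: 2! 8! 2! / 13! → 1/38610
sum: t=0:+1/2880 t=1:−1/576 t=2:+1/2880 = -1/960
3j²(5 2 5; 0 0 0) = Δ·Π!·Σ² = 10/429  (sign +1)
sum: t=2:+1/20160 = 1/20160
3j²(5 2 5; -4 2 2) = Δ·Π!·Σ² = 12/715  (sign -1)
combine: 4πI² = 605·10/429·12/715 = 40/169
take √, sign -1: I = -0.13724032

-0.137240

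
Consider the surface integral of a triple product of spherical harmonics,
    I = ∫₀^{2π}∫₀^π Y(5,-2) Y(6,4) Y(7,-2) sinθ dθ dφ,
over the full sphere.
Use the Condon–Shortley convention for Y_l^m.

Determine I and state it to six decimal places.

0.048529

m-sum 0 ✓  L=18 even ✓  1≤7≤11 ✓
Π(2lᵢ+1) = 11×13×15 = 2145
triangle coeff Δ(5,6,7) = 1/174594420
Σ_t [0,4]: t=0:+1/4147200 t=1:−1/207360 t=2:+1/82944 t=3:−1/207360 t=4:+1/4147200 = 1/345600
(3j)²=420/46189 [(5 6 7; 0 0 0)], sign=-1
Σ_t [2,4]: t=2:+1/19353600 t=3:−1/1451520 t=4:+1/1244160 = 29/174182400
(3j)²=841/554268 [(5 6 7; -2 4 -2)], sign=-1
⇒ 4πI² = 441525/14919047
I = (+1)√(441525/14919047/(4π)) = 0.04852909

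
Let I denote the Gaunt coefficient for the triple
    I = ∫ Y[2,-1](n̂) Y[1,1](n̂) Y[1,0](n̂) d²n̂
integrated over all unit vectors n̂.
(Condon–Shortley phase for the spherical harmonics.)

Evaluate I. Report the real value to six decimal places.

Checks pass: Σm=0; 4 even; l₃=1∈[1,3].
(2·2+1)(2·1+1)(2·1+1) = 45
Δ: 2! 2! 0! / 5! → 1/30
sum: t=1:−1/1 = -1/1
3j²(2 1 1; 0 0 0) = Δ·Π!·Σ² = 2/15  (sign +1)
sum: t=2:+1/2 = 1/2
3j²(2 1 1; -1 1 0) = Δ·Π!·Σ² = 1/10  (sign -1)
combine: 4πI² = 45·2/15·1/10 = 3/5
take √, sign -1: I = -0.21850969

-0.218510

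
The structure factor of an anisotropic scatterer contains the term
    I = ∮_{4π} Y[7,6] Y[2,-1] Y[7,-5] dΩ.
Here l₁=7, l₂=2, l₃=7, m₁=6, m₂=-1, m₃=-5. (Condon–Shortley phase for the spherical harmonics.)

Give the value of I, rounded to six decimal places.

0.196071

Checks pass: Σm=0; 16 even; l₃=7∈[5,9].
(2·7+1)(2·2+1)(2·7+1) = 1125
Δ: 2! 12! 2! / 17! → 1/185640
sum: t=0:+1/2419200 t=1:−1/518400 t=2:+1/2419200 = -1/907200
3j²(7 2 7; 0 0 0) = Δ·Π!·Σ² = 56/3315  (sign +1)
sum: t=0:+1/79833600 t=1:−1/958003200 = 1/87091200
3j²(7 2 7; 6 -1 -5) = Δ·Π!·Σ² = 121/4760  (sign +1)
combine: 4πI² = 1125·56/3315·121/4760 = 1815/3757
take √, sign +1: I = 0.19607074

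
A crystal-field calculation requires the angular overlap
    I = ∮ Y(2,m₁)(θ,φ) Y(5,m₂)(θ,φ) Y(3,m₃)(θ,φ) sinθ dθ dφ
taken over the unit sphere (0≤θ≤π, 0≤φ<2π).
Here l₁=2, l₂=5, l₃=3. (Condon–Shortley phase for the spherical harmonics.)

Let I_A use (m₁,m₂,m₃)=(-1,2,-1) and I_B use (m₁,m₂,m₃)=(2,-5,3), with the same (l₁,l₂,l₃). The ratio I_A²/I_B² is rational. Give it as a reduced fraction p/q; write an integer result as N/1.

1/2

Same 2,5,3: normalisation and zero-m 3j drop out of the ratio.
A: Δ: 4! 0! 6! / 11! → 1/2310; sum: t=3:−1/288 = -1/288; 3j²(2 5 3; -1 2 -1) = Δ·Π!·Σ² = 1/22  (sign -1)
B: Δ: 4! 0! 6! / 11! → 1/2310; sum: t=0:+1/17280 = 1/17280; 3j²(2 5 3; 2 -5 3) = Δ·Π!·Σ² = 1/11  (sign +1)
I_A²/I_B² = (1/22)/(1/11) = 1/2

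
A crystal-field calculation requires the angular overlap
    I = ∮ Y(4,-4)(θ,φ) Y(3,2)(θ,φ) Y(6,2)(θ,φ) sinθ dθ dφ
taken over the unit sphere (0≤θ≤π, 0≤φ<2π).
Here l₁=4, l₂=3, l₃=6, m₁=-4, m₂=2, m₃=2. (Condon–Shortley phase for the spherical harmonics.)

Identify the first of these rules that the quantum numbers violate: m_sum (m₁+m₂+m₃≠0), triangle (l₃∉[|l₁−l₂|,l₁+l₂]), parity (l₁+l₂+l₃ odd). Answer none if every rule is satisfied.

azimuthal sum: -4 + 2 + 2 = 0  ✓
1 ≤ 6 ≤ 7 (triangle on l)  ✓
L = 4 + 3 + 6 = 13 (odd)  ✗

parity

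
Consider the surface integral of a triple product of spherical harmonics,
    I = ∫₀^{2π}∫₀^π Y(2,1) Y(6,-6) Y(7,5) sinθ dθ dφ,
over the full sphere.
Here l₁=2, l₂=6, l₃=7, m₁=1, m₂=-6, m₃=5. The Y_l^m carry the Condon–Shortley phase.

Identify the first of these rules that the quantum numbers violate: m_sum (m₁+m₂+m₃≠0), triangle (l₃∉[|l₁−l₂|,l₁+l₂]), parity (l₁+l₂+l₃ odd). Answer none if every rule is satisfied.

parity

Σmᵢ = 0  ✓
l₃∈[|l₁−l₂|,l₁+l₂]=[4,8], have l₃=7  ✓
Σlᵢ = 15 ⇒ odd  ✗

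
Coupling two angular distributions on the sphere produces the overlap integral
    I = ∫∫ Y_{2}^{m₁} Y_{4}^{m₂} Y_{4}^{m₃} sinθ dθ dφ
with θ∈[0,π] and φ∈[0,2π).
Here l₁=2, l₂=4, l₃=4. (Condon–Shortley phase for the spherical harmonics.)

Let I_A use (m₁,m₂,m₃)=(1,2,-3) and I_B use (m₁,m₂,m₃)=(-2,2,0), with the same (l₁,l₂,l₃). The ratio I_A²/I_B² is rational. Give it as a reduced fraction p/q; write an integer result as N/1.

Shared (l₁,l₂,l₃)=(2,4,4): N and (l;000)² cancel in I_A²/I_B².
A: Δ = 2!·2!·6!/11! = 1/13860; Racah Σ t=0..1: t=0:+1/1440 t=1:−1/240 = -1/288; ⇒ 3j(2 4 4; 1 2 -3)² = 5/132, sgn +1
B: Δ = 2!·2!·6!/11! = 1/13860; Racah Σ t=2..2: t=2:+1/192 = 1/192; ⇒ 3j(2 4 4; -2 2 0)² = 3/77, sgn +1
I_A²/I_B² = (5/132)/(3/77) = 35/36

35/36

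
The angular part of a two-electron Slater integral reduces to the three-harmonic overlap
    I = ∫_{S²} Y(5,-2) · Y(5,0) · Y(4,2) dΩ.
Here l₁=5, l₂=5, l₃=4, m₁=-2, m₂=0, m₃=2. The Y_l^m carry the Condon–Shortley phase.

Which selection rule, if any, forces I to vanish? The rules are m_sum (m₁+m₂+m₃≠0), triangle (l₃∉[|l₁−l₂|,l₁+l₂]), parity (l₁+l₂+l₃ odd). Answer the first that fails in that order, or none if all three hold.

azimuthal sum: -2 + 0 + 2 = 0  ✓
0 ≤ 4 ≤ 10 (triangle on l)  ✓
L = 5 + 5 + 4 = 14 (even)  ✓

none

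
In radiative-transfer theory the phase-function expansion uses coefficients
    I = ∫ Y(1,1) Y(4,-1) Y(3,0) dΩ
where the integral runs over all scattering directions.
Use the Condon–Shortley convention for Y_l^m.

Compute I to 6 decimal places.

Rules hold: Σm=0, L=8 even, 3≤3≤5.
N = 3·9·7 = 189
Δ = 2!·0!·6!/9! = 1/252
Racah Σ t=1..1: t=1:−1/36 = -1/36
⇒ 3j(1 4 3; 0 0 0)² = 4/63, sgn +1
Racah Σ t=0..0: t=0:+1/72 = 1/72
⇒ 3j(1 4 3; 1 -1 0)² = 5/126, sgn -1
4πI² = N·(3j₀)²·(3jₘ)² = 10/21
I = -1·√(0.47619/4π) = -0.19466390

-0.194664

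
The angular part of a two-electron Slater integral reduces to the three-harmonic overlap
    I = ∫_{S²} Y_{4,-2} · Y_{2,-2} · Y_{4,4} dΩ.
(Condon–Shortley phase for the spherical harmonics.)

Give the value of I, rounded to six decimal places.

m-sum 0 ✓  L=10 even ✓  2≤4≤6 ✓
Π(2lᵢ+1) = 9×5×9 = 405
triangle coeff Δ(4,2,4) = 1/13860
Σ_t [0,2]: t=0:+1/192 t=1:−1/36 t=2:+1/192 = -5/288
(3j)²=20/693 [(4 2 4; 0 0 0)], sign=-1
Σ_t [0,0]: t=0:+1/2880 = 1/2880
(3j)²=2/165 [(4 2 4; -2 -2 4)], sign=+1
⇒ 4πI² = 120/847
I = (-1)√(120/847/(4π)) = -0.10618031

-0.106180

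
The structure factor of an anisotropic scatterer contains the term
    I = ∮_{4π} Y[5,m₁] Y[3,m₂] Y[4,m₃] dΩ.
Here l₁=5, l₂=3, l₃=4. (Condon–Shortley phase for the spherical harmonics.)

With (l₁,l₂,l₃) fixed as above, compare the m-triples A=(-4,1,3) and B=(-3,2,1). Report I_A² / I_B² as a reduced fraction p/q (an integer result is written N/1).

7/5

Shared (l₁,l₂,l₃)=(5,3,4): N and (l;000)² cancel in I_A²/I_B².
A: Δ = 4!·6!·2!/13! = 1/180180; Racah Σ t=3..4: t=3:−1/4320 t=4:+1/5760 = -1/17280; ⇒ 3j(5 3 4; -4 1 3)² = 7/4290, sgn +1
B: Δ = 4!·6!·2!/13! = 1/180180; Racah Σ t=3..4: t=3:−1/1440 t=4:+1/1152 = 1/5760; ⇒ 3j(5 3 4; -3 2 1)² = 1/858, sgn -1
I_A²/I_B² = (7/4290)/(1/858) = 7/5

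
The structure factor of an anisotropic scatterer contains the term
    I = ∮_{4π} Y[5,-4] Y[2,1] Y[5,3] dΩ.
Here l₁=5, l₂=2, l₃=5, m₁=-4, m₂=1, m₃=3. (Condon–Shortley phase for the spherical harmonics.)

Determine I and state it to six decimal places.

0.196098

Rules hold: Σm=0, L=12 even, 3≤5≤7.
N = 11·5·11 = 605
Δ = 2!·8!·2!/13! = 1/38610
Racah Σ t=0..2: t=0:+1/2880 t=1:−1/576 t=2:+1/2880 = -1/960
⇒ 3j(5 2 5; 0 0 0)² = 10/429, sgn +1
Racah Σ t=1..2: t=1:−1/80640 t=2:+1/10080 = 1/11520
⇒ 3j(5 2 5; -4 1 3)² = 49/1430, sgn +1
4πI² = N·(3j₀)²·(3jₘ)² = 245/507
I = +1·√(0.483235/4π) = 0.19609844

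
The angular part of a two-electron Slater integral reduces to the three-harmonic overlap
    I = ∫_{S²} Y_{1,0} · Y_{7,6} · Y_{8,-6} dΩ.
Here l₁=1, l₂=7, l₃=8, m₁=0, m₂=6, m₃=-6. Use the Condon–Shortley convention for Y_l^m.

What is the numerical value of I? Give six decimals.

Checks pass: Σm=0; 16 even; l₃=8∈[6,8].
(2·1+1)(2·7+1)(2·8+1) = 765
Δ: 0! 2! 14! / 17! → 1/2040
sum: t=0:+1/25401600 = 1/25401600
3j²(1 7 8; 0 0 0) = Δ·Π!·Σ² = 8/255  (sign +1)
sum: t=0:+1/6227020800 = 1/6227020800
3j²(1 7 8; 0 6 -6) = Δ·Π!·Σ² = 7/510  (sign +1)
combine: 4πI² = 765·8/255·7/510 = 28/85
take √, sign +1: I = 0.16190663

0.161907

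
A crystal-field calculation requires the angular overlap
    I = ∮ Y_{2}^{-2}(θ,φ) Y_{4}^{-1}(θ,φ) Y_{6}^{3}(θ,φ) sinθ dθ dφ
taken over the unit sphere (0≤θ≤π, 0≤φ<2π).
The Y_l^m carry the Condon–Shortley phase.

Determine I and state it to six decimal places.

-0.178526

Checks pass: Σm=0; 12 even; l₃=6∈[2,6].
(2·2+1)(2·4+1)(2·6+1) = 585
Δ: 0! 4! 8! / 13! → 1/6435
sum: t=0:+1/2304 = 1/2304
3j²(2 4 6; 0 0 0) = Δ·Π!·Σ² = 5/143  (sign +1)
sum: t=0:+1/17280 = 1/17280
3j²(2 4 6; -2 -1 3) = Δ·Π!·Σ² = 14/715  (sign -1)
combine: 4πI² = 585·5/143·14/715 = 630/1573
take √, sign -1: I = -0.17852580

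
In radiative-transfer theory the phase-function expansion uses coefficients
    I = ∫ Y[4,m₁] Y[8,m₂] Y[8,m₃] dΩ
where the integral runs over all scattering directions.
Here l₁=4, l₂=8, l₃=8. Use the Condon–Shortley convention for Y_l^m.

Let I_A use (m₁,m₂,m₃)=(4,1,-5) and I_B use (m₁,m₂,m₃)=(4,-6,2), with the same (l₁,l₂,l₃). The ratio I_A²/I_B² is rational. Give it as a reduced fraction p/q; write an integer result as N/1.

l's match ⇒ only the (l;m) 3-j factors differ between A and B.
A: triangle coeff Δ(4,8,8) = 1/185175900; Σ_t [0,0]: t=0:+1/1254113280 = 1/1254113280; (3j)²=55/5814 [(4 8 8; 4 1 -5)], sign=-1
B: triangle coeff Δ(4,8,8) = 1/185175900; Σ_t [0,0]: t=0:+1/4180377600 = 1/4180377600; (3j)²=11/1938 [(4 8 8; 4 -6 2)], sign=+1
I_A²/I_B² = (55/5814)/(11/1938) = 5/3

5/3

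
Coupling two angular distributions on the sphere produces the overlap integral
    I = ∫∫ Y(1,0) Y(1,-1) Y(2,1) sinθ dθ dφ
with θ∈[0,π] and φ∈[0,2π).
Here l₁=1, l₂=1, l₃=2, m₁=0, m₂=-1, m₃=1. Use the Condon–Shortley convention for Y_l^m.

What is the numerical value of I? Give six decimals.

m-sum 0 ✓  L=4 even ✓  0≤2≤2 ✓
Π(2lᵢ+1) = 3×3×5 = 45
triangle coeff Δ(1,1,2) = 1/30
Σ_t [0,0]: t=0:+1/1 = 1/1
(3j)²=2/15 [(1 1 2; 0 0 0)], sign=+1
Σ_t [0,0]: t=0:+1/2 = 1/2
(3j)²=1/10 [(1 1 2; 0 -1 1)], sign=-1
⇒ 4πI² = 3/5
I = (-1)√(3/5/(4π)) = -0.21850969

-0.218510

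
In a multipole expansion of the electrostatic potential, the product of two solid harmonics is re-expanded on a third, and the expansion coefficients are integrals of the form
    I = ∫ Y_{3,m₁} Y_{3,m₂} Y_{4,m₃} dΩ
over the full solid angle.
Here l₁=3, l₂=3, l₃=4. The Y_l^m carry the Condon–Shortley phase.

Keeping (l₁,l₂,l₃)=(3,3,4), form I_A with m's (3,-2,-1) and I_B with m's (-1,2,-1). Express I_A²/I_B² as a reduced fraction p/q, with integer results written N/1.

15/16

Shared (l₁,l₂,l₃)=(3,3,4): N and (l;000)² cancel in I_A²/I_B².
A: Δ = 2!·4!·4!/11! = 1/34650; Racah Σ t=0..0: t=0:+1/288 = 1/288; ⇒ 3j(3 3 4; 3 -2 -1)² = 5/231, sgn -1
B: Δ = 2!·4!·4!/11! = 1/34650; Racah Σ t=1..2: t=1:−1/144 t=2:+1/48 = 1/72; ⇒ 3j(3 3 4; -1 2 -1)² = 16/693, sgn -1
I_A²/I_B² = (5/231)/(16/693) = 15/16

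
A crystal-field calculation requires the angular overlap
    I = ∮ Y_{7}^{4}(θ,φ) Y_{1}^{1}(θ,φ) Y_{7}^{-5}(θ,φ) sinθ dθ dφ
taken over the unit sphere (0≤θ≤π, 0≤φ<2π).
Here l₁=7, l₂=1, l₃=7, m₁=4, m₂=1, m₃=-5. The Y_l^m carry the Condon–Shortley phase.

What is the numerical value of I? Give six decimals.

L=15 odd ⇒ parity kills the (l;000) factor ⇒ I = 0

0.000000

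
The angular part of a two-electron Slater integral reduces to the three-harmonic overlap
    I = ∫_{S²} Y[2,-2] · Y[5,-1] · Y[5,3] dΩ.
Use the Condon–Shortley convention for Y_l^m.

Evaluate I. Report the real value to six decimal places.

m-sum 0 ✓  L=12 even ✓  3≤5≤7 ✓
Π(2lᵢ+1) = 5×11×11 = 605
triangle coeff Δ(2,5,5) = 1/38610
Σ_t [0,2]: t=0:+1/2880 t=1:−1/576 t=2:+1/2880 = -1/960
(3j)²=10/429 [(2 5 5; 0 0 0)], sign=+1
Σ_t [2,2]: t=2:+1/5760 = 1/5760
(3j)²=56/2145 [(2 5 5; -2 -1 3)], sign=+1
⇒ 4πI² = 560/1521
I = (+1)√(560/1521/(4π)) = 0.17116875

0.171169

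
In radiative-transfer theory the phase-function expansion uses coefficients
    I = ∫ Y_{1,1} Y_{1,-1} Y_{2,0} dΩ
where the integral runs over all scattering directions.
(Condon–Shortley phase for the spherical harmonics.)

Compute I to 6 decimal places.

0.126157

m-sum 0 ✓  L=4 even ✓  0≤2≤2 ✓
Π(2lᵢ+1) = 3×3×5 = 45
triangle coeff Δ(1,1,2) = 1/30
Σ_t [0,0]: t=0:+1/1 = 1/1
(3j)²=2/15 [(1 1 2; 0 0 0)], sign=+1
Σ_t [0,0]: t=0:+1/4 = 1/4
(3j)²=1/30 [(1 1 2; 1 -1 0)], sign=+1
⇒ 4πI² = 1/5
I = (+1)√(1/5/(4π)) = 0.12615663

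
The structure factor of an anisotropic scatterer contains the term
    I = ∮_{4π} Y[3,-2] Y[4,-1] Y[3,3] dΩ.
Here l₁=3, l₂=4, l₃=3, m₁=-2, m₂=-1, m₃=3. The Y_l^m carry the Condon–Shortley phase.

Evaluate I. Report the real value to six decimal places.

0.140463

m-sum 0 ✓  L=10 even ✓  1≤3≤7 ✓
Π(2lᵢ+1) = 7×9×7 = 441
triangle coeff Δ(3,4,3) = 1/34650
Σ_t [1,3]: t=1:−1/72 t=2:+1/16 t=3:−1/72 = 5/144
(3j)²=2/77 [(3 4 3; 0 0 0)], sign=-1
Σ_t [3,3]: t=3:−1/288 = -1/288
(3j)²=5/231 [(3 4 3; -2 -1 3)], sign=-1
⇒ 4πI² = 30/121
I = (+1)√(30/121/(4π)) = 0.14046335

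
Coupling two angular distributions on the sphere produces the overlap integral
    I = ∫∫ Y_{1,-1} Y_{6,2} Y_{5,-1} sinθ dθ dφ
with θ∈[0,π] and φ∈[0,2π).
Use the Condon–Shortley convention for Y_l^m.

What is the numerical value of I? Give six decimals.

Rules hold: Σm=0, L=12 even, 5≤5≤7.
N = 3·13·11 = 429
Δ = 2!·0!·10!/13! = 1/858
Racah Σ t=1..1: t=1:−1/14400 = -1/14400
⇒ 3j(1 6 5; 0 0 0)² = 6/143, sgn +1
Racah Σ t=2..2: t=2:+1/34560 = 1/34560
⇒ 3j(1 6 5; -1 2 -1)² = 14/429, sgn +1
4πI² = N·(3j₀)²·(3jₘ)² = 84/143
I = +1·√(0.587413/4π) = 0.21620548

0.216205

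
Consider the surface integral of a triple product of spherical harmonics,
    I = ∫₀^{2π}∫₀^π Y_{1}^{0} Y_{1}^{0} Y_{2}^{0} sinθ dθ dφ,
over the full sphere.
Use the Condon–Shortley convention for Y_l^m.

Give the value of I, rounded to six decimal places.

Rules hold: Σm=0, L=4 even, 0≤2≤2.
N = 3·3·5 = 45
Δ = 0!·2!·2!/5! = 1/30
Racah Σ t=0..0: t=0:+1/1 = 1/1
⇒ 3j(1 1 2; 0 0 0)² = 2/15, sgn +1
(m-triple is (0,0,0) — same symbol as above.)
4πI² = N·(3j₀)²·(3jₘ)² = 4/5
I = +1·√(0.8/4π) = 0.25231325

0.252313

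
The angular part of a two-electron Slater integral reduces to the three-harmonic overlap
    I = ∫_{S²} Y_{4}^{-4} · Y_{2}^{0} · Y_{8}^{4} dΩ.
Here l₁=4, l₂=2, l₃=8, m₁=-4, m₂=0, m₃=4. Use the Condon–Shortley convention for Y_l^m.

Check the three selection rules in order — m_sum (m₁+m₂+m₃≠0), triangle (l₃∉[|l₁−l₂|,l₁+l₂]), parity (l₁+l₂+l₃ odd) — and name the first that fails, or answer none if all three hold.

triangle

Σmᵢ = 0  ✓
l₃∈[|l₁−l₂|,l₁+l₂]=[2,6], have l₃=8  ✗
Σlᵢ = 14 ⇒ even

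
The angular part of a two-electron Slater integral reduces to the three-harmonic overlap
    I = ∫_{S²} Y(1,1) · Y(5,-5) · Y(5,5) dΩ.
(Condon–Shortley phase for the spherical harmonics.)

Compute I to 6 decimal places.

m-sum = 1 − 5 + 5 = 1 ≠ 0 ⇒ I = 0

0.000000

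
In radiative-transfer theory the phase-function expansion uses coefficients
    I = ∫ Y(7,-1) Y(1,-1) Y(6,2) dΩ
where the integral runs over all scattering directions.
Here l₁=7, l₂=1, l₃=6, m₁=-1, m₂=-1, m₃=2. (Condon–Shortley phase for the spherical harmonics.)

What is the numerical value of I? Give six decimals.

-0.135514

Rules hold: Σm=0, L=14 even, 6≤6≤8.
N = 15·3·13 = 585
Δ = 2!·12!·0!/15! = 1/1365
Racah Σ t=1..1: t=1:−1/518400 = -1/518400
⇒ 3j(7 1 6; 0 0 0)² = 7/195, sgn -1
Racah Σ t=0..0: t=0:+1/1935360 = 1/1935360
⇒ 3j(7 1 6; -1 -1 2)² = 1/91, sgn +1
4πI² = N·(3j₀)²·(3jₘ)² = 3/13
I = -1·√(0.230769/4π) = -0.13551395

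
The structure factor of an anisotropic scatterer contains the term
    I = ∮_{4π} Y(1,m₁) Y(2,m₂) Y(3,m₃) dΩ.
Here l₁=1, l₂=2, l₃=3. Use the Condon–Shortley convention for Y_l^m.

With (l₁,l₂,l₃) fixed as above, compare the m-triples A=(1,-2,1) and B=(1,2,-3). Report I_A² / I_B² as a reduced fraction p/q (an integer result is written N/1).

l's match ⇒ only the (l;m) 3-j factors differ between A and B.
A: triangle coeff Δ(1,2,3) = 1/105; Σ_t [0,0]: t=0:+1/48 = 1/48; (3j)²=1/105 [(1 2 3; 1 -2 1)], sign=+1
B: triangle coeff Δ(1,2,3) = 1/105; Σ_t [0,0]: t=0:+1/48 = 1/48; (3j)²=1/7 [(1 2 3; 1 2 -3)], sign=+1
I_A²/I_B² = (1/105)/(1/7) = 1/15

1/15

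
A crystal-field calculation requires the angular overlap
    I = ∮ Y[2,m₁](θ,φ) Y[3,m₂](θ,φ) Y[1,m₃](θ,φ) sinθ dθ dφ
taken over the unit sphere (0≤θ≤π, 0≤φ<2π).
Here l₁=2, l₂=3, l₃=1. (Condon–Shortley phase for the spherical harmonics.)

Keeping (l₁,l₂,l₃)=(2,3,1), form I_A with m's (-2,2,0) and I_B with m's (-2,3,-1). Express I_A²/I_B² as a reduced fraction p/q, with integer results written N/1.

1/3

Shared (l₁,l₂,l₃)=(2,3,1): N and (l;000)² cancel in I_A²/I_B².
A: Δ = 4!·0!·2!/7! = 1/105; Racah Σ t=4..4: t=4:+1/24 = 1/24; ⇒ 3j(2 3 1; -2 2 0)² = 1/21, sgn -1
B: Δ = 4!·0!·2!/7! = 1/105; Racah Σ t=4..4: t=4:+1/48 = 1/48; ⇒ 3j(2 3 1; -2 3 -1)² = 1/7, sgn +1
I_A²/I_B² = (1/21)/(1/7) = 1/3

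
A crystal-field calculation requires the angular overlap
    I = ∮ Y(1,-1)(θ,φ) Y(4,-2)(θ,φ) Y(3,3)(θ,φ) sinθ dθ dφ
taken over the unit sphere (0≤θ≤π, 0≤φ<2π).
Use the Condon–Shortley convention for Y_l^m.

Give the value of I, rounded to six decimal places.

Checks pass: Σm=0; 8 even; l₃=3∈[3,5].
(2·1+1)(2·4+1)(2·3+1) = 189
Δ: 2! 0! 6! / 9! → 1/252
sum: t=1:−1/36 = -1/36
3j²(1 4 3; 0 0 0) = Δ·Π!·Σ² = 4/63  (sign +1)
sum: t=2:+1/1440 = 1/1440
3j²(1 4 3; -1 -2 3) = Δ·Π!·Σ² = 1/252  (sign +1)
combine: 4πI² = 189·4/63·1/252 = 1/21
take √, sign +1: I = 0.06155813

0.061558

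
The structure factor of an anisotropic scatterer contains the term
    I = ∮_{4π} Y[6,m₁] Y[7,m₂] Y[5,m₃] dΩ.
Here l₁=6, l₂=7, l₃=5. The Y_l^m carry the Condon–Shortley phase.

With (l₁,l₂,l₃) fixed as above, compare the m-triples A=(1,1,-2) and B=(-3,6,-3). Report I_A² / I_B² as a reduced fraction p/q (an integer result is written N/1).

12005/10296

Same 6,7,5: normalisation and zero-m 3j drop out of the ratio.
A: Δ: 8! 4! 6! / 19! → 1/174594420; sum: t=2:+1/6220800 t=3:−1/345600 t=4:+1/165888 t=5:−1/622080 = 7/4147200; 3j²(6 7 5; 1 1 -2) = Δ·Π!·Σ² = 2401/277134  (sign -1)
B: Δ: 8! 4! 6! / 19! → 1/174594420; sum: t=7:−1/14515200 t=8:+1/29030400 = -1/29030400; 3j²(6 7 5; -3 6 -3) = Δ·Π!·Σ² = 12/1615  (sign -1)
I_A²/I_B² = (2401/277134)/(12/1615) = 12005/10296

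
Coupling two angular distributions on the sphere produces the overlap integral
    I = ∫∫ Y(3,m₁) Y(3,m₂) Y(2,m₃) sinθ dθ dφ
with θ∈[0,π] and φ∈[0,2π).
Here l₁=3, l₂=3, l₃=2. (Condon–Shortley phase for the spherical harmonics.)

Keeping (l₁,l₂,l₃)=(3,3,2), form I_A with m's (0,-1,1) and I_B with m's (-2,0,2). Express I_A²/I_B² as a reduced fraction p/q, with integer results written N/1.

l's match ⇒ only the (l;m) 3-j factors differ between A and B.
A: triangle coeff Δ(3,3,2) = 1/3780; Σ_t [1,2]: t=1:−1/12 t=2:+1/8 = 1/24; (3j)²=1/210 [(3 3 2; 0 -1 1)], sign=-1
B: triangle coeff Δ(3,3,2) = 1/3780; Σ_t [3,3]: t=3:−1/24 = -1/24; (3j)²=1/21 [(3 3 2; -2 0 2)], sign=-1
I_A²/I_B² = (1/210)/(1/21) = 1/10

1/10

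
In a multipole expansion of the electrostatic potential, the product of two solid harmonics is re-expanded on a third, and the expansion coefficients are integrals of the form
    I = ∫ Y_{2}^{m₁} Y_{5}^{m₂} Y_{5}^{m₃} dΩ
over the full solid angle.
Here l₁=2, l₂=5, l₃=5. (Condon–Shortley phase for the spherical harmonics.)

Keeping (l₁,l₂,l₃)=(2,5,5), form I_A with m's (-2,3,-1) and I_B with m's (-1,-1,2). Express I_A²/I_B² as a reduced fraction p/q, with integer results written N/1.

Shared (l₁,l₂,l₃)=(2,5,5): N and (l;000)² cancel in I_A²/I_B².
A: Δ = 2!·2!·8!/13! = 1/38610; Racah Σ t=2..2: t=2:+1/5760 = 1/5760; ⇒ 3j(2 5 5; -2 3 -1)² = 56/2145, sgn +1
B: Δ = 2!·2!·8!/13! = 1/38610; Racah Σ t=1..2: t=1:−1/1440 t=2:+1/2880 = -1/2880; ⇒ 3j(2 5 5; -1 -1 2)² = 7/715, sgn +1
I_A²/I_B² = (56/2145)/(7/715) = 8/3

8/3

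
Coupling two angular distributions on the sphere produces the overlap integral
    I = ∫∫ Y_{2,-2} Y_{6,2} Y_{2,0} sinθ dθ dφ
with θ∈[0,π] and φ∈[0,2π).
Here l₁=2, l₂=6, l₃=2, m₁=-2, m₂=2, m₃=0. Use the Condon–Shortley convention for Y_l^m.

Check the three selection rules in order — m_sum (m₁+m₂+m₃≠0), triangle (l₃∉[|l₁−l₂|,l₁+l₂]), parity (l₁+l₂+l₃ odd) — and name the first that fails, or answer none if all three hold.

triangle

Σmᵢ = 0  ✓
l₃∈[|l₁−l₂|,l₁+l₂]=[4,8], have l₃=2  ✗
Σlᵢ = 10 ⇒ even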